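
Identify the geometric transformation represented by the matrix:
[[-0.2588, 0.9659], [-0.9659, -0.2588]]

This matrix represents: rotation by 255° counterclockwise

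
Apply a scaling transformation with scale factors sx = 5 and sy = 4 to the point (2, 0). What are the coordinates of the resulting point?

Scaling matrix:
[[5, 0], [0, 4]]
Result: (2 × 5, 0 × 4) = (10, 0)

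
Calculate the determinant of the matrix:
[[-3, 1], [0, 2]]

For a 2×2 matrix [[a, b], [c, d]], det = ad - bc
det = (-3)(2) - (1)(0) = -6 - 0 = -6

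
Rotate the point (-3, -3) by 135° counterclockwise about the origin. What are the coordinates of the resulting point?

Rotation matrix for 135°: [[cos 135°, -sin 135°], [sin 135°, cos 135°]] ≈ [[-0.707107, -0.707107], [0.707107, -0.707107]]
[[-0.707107, -0.707107], [0.707107, -0.707107]] × [-3, -3]ᵀ ≈ [4.2426, 0]ᵀ
Result: (4.2426, 0)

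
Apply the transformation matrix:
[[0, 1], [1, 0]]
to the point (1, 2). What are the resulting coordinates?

Matrix multiplication:
[[0, 1], [1, 0]] × [1, 2]ᵀ
= [(0)(1) + (1)(2), (1)(1) + (0)(2)]ᵀ
= [2, 1]ᵀ
Result: (2, 1)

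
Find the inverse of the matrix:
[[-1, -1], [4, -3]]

For [[a,b],[c,d]], inverse = (1/det)·[[d,-b],[-c,a]]
det = (-1)(-3) - (-1)(4) = 3 - -4 = 7
Inverse = (1/7)·[[-3, 1], [-4, -1]]
= [[-3/7, 1/7], [-4/7, -1/7]]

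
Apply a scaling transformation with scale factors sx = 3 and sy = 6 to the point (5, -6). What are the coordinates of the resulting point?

Scaling matrix:
[[3, 0], [0, 6]]
Result: (5 × 3, -6 × 6) = (15, -36)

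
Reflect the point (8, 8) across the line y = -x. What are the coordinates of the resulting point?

Reflection across line y = -x: (8, 8) → (-8, -8)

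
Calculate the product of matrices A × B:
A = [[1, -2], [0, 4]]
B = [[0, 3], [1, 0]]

Matrix multiplication:
C[0][0] = 1×0 + -2×1 = -2
C[0][1] = 1×3 + -2×0 = 3
C[1][0] = 0×0 + 4×1 = 4
C[1][1] = 0×3 + 4×0 = 0
Result: [[-2, 3], [4, 0]]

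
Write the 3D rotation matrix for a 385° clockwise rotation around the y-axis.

Rotation matrix for clockwise 385° around y-axis:
A clockwise rotation by 385° is a counterclockwise rotation by -385°.
cos(-385°) = 0.9063, sin(-385°) = -0.4226
Result: [[0.9063, 0, -0.4226], [0, 1, 0], [0.4226, 0, 0.9063]]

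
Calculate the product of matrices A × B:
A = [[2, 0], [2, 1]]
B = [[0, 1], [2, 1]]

Matrix multiplication:
C[0][0] = 2×0 + 0×2 = 0
C[0][1] = 2×1 + 0×1 = 2
C[1][0] = 2×0 + 1×2 = 2
C[1][1] = 2×1 + 1×1 = 3
Result: [[0, 2], [2, 3]]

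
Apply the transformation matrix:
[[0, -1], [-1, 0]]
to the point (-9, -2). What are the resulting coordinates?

Matrix multiplication:
[[0, -1], [-1, 0]] × [-9, -2]ᵀ
= [(0)(-9) + (-1)(-2), (-1)(-9) + (0)(-2)]ᵀ
= [2, 9]ᵀ
Result: (2, 9)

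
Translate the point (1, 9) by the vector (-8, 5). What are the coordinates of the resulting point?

Translation by (-8, 5) (homogeneous matrix [[1, 0, -8], [0, 1, 5], [0, 0, 1]]):
x' = 1 + -8 = -7
y' = 9 + 5 = 14
Result: (-7, 14)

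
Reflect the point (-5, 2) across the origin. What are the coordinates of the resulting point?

Reflection across origin: (-5, 2) → (5, -2)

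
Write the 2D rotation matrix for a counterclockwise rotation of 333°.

Rotation matrix formula: [[cos θ, -sin θ], [sin θ, cos θ]]
For θ = 333°:
cos(333°) = 0.8910
sin(333°) = -0.4540
Result: [[0.8910, 0.4540], [-0.4540, 0.8910]]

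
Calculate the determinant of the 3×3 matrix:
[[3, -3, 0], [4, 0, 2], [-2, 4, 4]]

Expansion along first row:
det = 3·det([[0,2],[4,4]]) - -3·det([[4,2],[-2,4]]) + 0·det([[4,0],[-2,4]])
    = 3·(0·4 - 2·4) - -3·(4·4 - 2·-2) + 0·(4·4 - 0·-2)
    = 3·-8 - -3·20 + 0·16
    = -24 + 60 + 0 = 36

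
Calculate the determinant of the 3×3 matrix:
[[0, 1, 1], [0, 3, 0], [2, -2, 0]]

Expansion along first row:
det = 0·det([[3,0],[-2,0]]) - 1·det([[0,0],[2,0]]) + 1·det([[0,3],[2,-2]])
    = 0·(3·0 - 0·-2) - 1·(0·0 - 0·2) + 1·(0·-2 - 3·2)
    = 0·0 - 1·0 + 1·-6
    = 0 + 0 + -6 = -6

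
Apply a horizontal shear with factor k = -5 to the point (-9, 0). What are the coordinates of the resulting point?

Shear matrix for horizontal shear with factor k = -5:
[[1, -5], [0, 1]]
Result: (-9, 0) → (-9, 0)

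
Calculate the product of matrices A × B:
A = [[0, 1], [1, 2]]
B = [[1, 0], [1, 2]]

Matrix multiplication:
C[0][0] = 0×1 + 1×1 = 1
C[0][1] = 0×0 + 1×2 = 2
C[1][0] = 1×1 + 2×1 = 3
C[1][1] = 1×0 + 2×2 = 4
Result: [[1, 2], [3, 4]]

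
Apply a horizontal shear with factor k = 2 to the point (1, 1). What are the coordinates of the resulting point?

Shear matrix for horizontal shear with factor k = 2:
[[1, 2], [0, 1]]
Result: (1, 1) → (3, 1)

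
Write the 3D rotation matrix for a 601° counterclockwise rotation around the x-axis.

Rotation matrix for counterclockwise 601° around x-axis:
cos(601°) = -0.4848, sin(601°) = -0.8746
Result: [[1, 0, 0], [0, -0.4848, 0.8746], [0, -0.8746, -0.4848]]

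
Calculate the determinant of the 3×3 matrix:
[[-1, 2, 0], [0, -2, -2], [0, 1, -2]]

Expansion along first row:
det = -1·det([[-2,-2],[1,-2]]) - 2·det([[0,-2],[0,-2]]) + 0·det([[0,-2],[0,1]])
    = -1·(-2·-2 - -2·1) - 2·(0·-2 - -2·0) + 0·(0·1 - -2·0)
    = -1·6 - 2·0 + 0·0
    = -6 + 0 + 0 = -6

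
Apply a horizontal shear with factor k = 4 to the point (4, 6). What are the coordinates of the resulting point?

Shear matrix for horizontal shear with factor k = 4:
[[1, 4], [0, 1]]
Result: (4, 6) → (28, 6)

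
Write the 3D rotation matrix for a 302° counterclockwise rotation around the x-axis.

Rotation matrix for counterclockwise 302° around x-axis:
cos(302°) = 0.5299, sin(302°) = -0.8480
Result: [[1, 0, 0], [0, 0.5299, 0.8480], [0, -0.8480, 0.5299]]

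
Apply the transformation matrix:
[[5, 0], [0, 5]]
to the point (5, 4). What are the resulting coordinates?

Matrix multiplication:
[[5, 0], [0, 5]] × [5, 4]ᵀ
= [(5)(5) + (0)(4), (0)(5) + (5)(4)]ᵀ
= [25, 20]ᵀ
Result: (25, 20)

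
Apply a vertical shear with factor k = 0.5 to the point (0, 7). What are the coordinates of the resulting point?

Shear matrix for vertical shear with factor k = 0.5:
[[1, 0], [0.50, 1]]
Result: (0, 7) → (0, 7)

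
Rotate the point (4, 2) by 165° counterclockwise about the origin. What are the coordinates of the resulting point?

Rotation matrix for 165°: [[cos 165°, -sin 165°], [sin 165°, cos 165°]] ≈ [[-0.965926, -0.258819], [0.258819, -0.965926]]
[[-0.965926, -0.258819], [0.258819, -0.965926]] × [4, 2]ᵀ ≈ [-4.3813, -0.8966]ᵀ
Result: (-4.3813, -0.8966)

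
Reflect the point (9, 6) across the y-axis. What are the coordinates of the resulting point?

Reflection across y-axis: (9, 6) → (-9, 6)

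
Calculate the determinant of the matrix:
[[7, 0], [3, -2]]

For a 2×2 matrix [[a, b], [c, d]], det = ad - bc
det = (7)(-2) - (0)(3) = -14 - 0 = -14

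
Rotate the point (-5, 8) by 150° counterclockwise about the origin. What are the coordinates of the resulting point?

Rotation matrix for 150°: [[cos 150°, -sin 150°], [sin 150°, cos 150°]] ≈ [[-0.866025, -0.500000], [0.500000, -0.866025]]
[[-0.866025, -0.500000], [0.500000, -0.866025]] × [-5, 8]ᵀ ≈ [0.3301, -9.4282]ᵀ
Result: (0.3301, -9.4282)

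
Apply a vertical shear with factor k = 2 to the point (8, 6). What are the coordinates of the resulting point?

Shear matrix for vertical shear with factor k = 2:
[[1, 0], [2, 1]]
Result: (8, 6) → (8, 22)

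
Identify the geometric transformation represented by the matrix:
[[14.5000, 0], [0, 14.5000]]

This matrix represents: uniform scaling by factor 14.5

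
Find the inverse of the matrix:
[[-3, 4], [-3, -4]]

For [[a,b],[c,d]], inverse = (1/det)·[[d,-b],[-c,a]]
det = (-3)(-4) - (4)(-3) = 12 - -12 = 24
Inverse = (1/24)·[[-4, -4], [3, -3]]
= [[-1/6, -1/6], [1/8, -1/8]]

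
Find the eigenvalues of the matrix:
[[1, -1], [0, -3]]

Characteristic equation: det(A - λI) = 0
λ² - (trace)λ + (det) = 0
trace = 1 + -3 = -2, det = (1)(-3) - (-1)(0) = -3
λ² - (-2)λ + (-3) = 0
λ = (-2 ± √((-2)² - 4·(-3))) / 2 = (-2 ± √16) / 2
Solving: λ = -3, 1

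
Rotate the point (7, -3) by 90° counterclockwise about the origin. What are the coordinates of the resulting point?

Rotation matrix for 90°: [[cos 90°, -sin 90°], [sin 90°, cos 90°]] = [[0, -1], [1, 0]]
[[0, -1], [1, 0]] × [7, -3]ᵀ = [3, 7]ᵀ
Result: (3, 7)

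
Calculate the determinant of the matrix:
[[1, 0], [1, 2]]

For a 2×2 matrix [[a, b], [c, d]], det = ad - bc
det = (1)(2) - (0)(1) = 2 - 0 = 2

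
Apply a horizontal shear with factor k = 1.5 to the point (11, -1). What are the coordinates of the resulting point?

Shear matrix for horizontal shear with factor k = 1.5:
[[1, 1.50], [0, 1]]
Result: (11, -1) → (9.5, -1)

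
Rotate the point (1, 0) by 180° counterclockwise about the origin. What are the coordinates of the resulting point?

Rotation matrix for 180°: [[cos 180°, -sin 180°], [sin 180°, cos 180°]] = [[-1, 0], [0, -1]]
[[-1, 0], [0, -1]] × [1, 0]ᵀ = [-1, 0]ᵀ
Result: (-1, 0)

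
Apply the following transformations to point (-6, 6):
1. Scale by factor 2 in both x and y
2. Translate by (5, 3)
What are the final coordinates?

Step 1: Scale (-6, 6) by 2 → (-12, 12)
Step 2: Translate by (5, 3) → (-7, 15)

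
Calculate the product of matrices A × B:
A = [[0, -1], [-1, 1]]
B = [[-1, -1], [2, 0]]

Matrix multiplication:
C[0][0] = 0×-1 + -1×2 = -2
C[0][1] = 0×-1 + -1×0 = 0
C[1][0] = -1×-1 + 1×2 = 3
C[1][1] = -1×-1 + 1×0 = 1
Result: [[-2, 0], [3, 1]]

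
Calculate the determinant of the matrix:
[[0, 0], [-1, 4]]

For a 2×2 matrix [[a, b], [c, d]], det = ad - bc
det = (0)(4) - (0)(-1) = 0 - 0 = 0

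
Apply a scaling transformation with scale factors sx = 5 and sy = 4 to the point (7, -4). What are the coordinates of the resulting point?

Scaling matrix:
[[5, 0], [0, 4]]
Result: (7 × 5, -4 × 4) = (35, -16)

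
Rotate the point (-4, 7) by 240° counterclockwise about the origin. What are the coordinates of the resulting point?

Rotation matrix for 240°: [[cos 240°, -sin 240°], [sin 240°, cos 240°]] ≈ [[-0.500000, 0.866025], [-0.866025, -0.500000]]
[[-0.500000, 0.866025], [-0.866025, -0.500000]] × [-4, 7]ᵀ ≈ [8.0622, -0.0359]ᵀ
Result: (8.0622, -0.0359)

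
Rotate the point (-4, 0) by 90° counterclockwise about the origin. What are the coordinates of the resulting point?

Rotation matrix for 90°: [[cos 90°, -sin 90°], [sin 90°, cos 90°]] = [[0, -1], [1, 0]]
[[0, -1], [1, 0]] × [-4, 0]ᵀ = [0, -4]ᵀ
Result: (0, -4)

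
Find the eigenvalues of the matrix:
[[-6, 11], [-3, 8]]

Characteristic equation: det(A - λI) = 0
λ² - (trace)λ + (det) = 0
trace = -6 + 8 = 2, det = (-6)(8) - (11)(-3) = -15
λ² - (2)λ + (-15) = 0
λ = (2 ± √((2)² - 4·(-15))) / 2 = (2 ± √64) / 2
Solving: λ = -3, 5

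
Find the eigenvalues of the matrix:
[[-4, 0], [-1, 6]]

Characteristic equation: det(A - λI) = 0
λ² - (trace)λ + (det) = 0
trace = -4 + 6 = 2, det = (-4)(6) - (0)(-1) = -24
λ² - (2)λ + (-24) = 0
λ = (2 ± √((2)² - 4·(-24))) / 2 = (2 ± √100) / 2
Solving: λ = -4, 6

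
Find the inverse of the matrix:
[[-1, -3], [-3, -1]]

For [[a,b],[c,d]], inverse = (1/det)·[[d,-b],[-c,a]]
det = (-1)(-1) - (-3)(-3) = 1 - 9 = -8
Inverse = (1/-8)·[[-1, 3], [3, -1]]
= [[1/8, -3/8], [-3/8, 1/8]]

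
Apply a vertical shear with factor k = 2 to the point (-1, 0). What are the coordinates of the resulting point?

Shear matrix for vertical shear with factor k = 2:
[[1, 0], [2, 1]]
Result: (-1, 0) → (-1, -2)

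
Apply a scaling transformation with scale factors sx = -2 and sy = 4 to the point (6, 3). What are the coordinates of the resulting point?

Scaling matrix:
[[-2, 0], [0, 4]]
Result: (6 × -2, 3 × 4) = (-12, 12)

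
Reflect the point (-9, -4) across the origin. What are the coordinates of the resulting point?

Reflection across origin: (-9, -4) → (9, 4)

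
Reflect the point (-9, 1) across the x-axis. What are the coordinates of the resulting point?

Reflection across x-axis: (-9, 1) → (-9, -1)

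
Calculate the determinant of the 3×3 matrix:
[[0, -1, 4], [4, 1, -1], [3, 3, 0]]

Expansion along first row:
det = 0·det([[1,-1],[3,0]]) - -1·det([[4,-1],[3,0]]) + 4·det([[4,1],[3,3]])
    = 0·(1·0 - -1·3) - -1·(4·0 - -1·3) + 4·(4·3 - 1·3)
    = 0·3 - -1·3 + 4·9
    = 0 + 3 + 36 = 39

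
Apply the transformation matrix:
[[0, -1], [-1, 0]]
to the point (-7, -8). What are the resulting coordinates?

Matrix multiplication:
[[0, -1], [-1, 0]] × [-7, -8]ᵀ
= [(0)(-7) + (-1)(-8), (-1)(-7) + (0)(-8)]ᵀ
= [8, 7]ᵀ
Result: (8, 7)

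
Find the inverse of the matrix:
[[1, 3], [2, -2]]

For [[a,b],[c,d]], inverse = (1/det)·[[d,-b],[-c,a]]
det = (1)(-2) - (3)(2) = -2 - 6 = -8
Inverse = (1/-8)·[[-2, -3], [-2, 1]]
= [[1/4, 3/8], [1/4, -1/8]]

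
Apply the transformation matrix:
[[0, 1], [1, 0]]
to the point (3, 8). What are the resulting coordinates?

Matrix multiplication:
[[0, 1], [1, 0]] × [3, 8]ᵀ
= [(0)(3) + (1)(8), (1)(3) + (0)(8)]ᵀ
= [8, 3]ᵀ
Result: (8, 3)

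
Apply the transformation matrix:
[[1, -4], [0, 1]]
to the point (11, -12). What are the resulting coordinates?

Matrix multiplication:
[[1, -4], [0, 1]] × [11, -12]ᵀ
= [(1)(11) + (-4)(-12), (0)(11) + (1)(-12)]ᵀ
= [59, -12]ᵀ
Result: (59, -12)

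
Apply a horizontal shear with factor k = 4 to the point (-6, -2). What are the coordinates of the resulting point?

Shear matrix for horizontal shear with factor k = 4:
[[1, 4], [0, 1]]
Result: (-6, -2) → (-14, -2)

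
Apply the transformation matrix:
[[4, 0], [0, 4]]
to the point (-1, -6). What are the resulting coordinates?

Matrix multiplication:
[[4, 0], [0, 4]] × [-1, -6]ᵀ
= [(4)(-1) + (0)(-6), (0)(-1) + (4)(-6)]ᵀ
= [-4, -24]ᵀ
Result: (-4, -24)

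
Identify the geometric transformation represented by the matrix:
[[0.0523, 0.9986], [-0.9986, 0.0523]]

This matrix represents: rotation by 273° counterclockwise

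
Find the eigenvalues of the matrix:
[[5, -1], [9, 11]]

Characteristic equation: det(A - λI) = 0
λ² - (trace)λ + (det) = 0
trace = 5 + 11 = 16, det = (5)(11) - (-1)(9) = 64
λ² - (16)λ + (64) = 0
λ = (16 ± √((16)² - 4·(64))) / 2 = (16 ± √0) / 2
Solving: λ = 8, 8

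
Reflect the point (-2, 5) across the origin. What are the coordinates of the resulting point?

Reflection across origin: (-2, 5) → (2, -5)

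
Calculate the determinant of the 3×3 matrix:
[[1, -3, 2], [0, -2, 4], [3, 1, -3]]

Expansion along first row:
det = 1·det([[-2,4],[1,-3]]) - -3·det([[0,4],[3,-3]]) + 2·det([[0,-2],[3,1]])
    = 1·(-2·-3 - 4·1) - -3·(0·-3 - 4·3) + 2·(0·1 - -2·3)
    = 1·2 - -3·-12 + 2·6
    = 2 + -36 + 12 = -22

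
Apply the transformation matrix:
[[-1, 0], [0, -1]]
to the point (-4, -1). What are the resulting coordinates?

Matrix multiplication:
[[-1, 0], [0, -1]] × [-4, -1]ᵀ
= [(-1)(-4) + (0)(-1), (0)(-4) + (-1)(-1)]ᵀ
= [4, 1]ᵀ
Result: (4, 1)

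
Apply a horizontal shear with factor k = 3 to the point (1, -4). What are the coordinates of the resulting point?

Shear matrix for horizontal shear with factor k = 3:
[[1, 3], [0, 1]]
Result: (1, -4) → (-11, -4)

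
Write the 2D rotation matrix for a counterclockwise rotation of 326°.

Rotation matrix formula: [[cos θ, -sin θ], [sin θ, cos θ]]
For θ = 326°:
cos(326°) = 0.8290
sin(326°) = -0.5592
Result: [[0.8290, 0.5592], [-0.5592, 0.8290]]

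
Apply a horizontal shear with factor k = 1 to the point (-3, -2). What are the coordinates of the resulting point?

Shear matrix for horizontal shear with factor k = 1:
[[1, 1], [0, 1]]
Result: (-3, -2) → (-5, -2)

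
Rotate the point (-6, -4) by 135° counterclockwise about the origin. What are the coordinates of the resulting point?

Rotation matrix for 135°: [[cos 135°, -sin 135°], [sin 135°, cos 135°]] ≈ [[-0.707107, -0.707107], [0.707107, -0.707107]]
[[-0.707107, -0.707107], [0.707107, -0.707107]] × [-6, -4]ᵀ ≈ [7.0711, -1.4142]ᵀ
Result: (7.0711, -1.4142)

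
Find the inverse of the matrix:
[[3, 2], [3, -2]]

For [[a,b],[c,d]], inverse = (1/det)·[[d,-b],[-c,a]]
det = (3)(-2) - (2)(3) = -6 - 6 = -12
Inverse = (1/-12)·[[-2, -2], [-3, 3]]
= [[1/6, 1/6], [1/4, -1/4]]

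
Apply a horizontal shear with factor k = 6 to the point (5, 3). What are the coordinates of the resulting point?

Shear matrix for horizontal shear with factor k = 6:
[[1, 6], [0, 1]]
Result: (5, 3) → (23, 3)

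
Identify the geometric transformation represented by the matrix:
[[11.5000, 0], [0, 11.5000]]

This matrix represents: uniform scaling by factor 11.5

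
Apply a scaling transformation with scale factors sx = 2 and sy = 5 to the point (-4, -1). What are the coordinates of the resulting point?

Scaling matrix:
[[2, 0], [0, 5]]
Result: (-4 × 2, -1 × 5) = (-8, -5)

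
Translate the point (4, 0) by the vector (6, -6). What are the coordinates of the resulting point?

Translation by (6, -6) (homogeneous matrix [[1, 0, 6], [0, 1, -6], [0, 0, 1]]):
x' = 4 + 6 = 10
y' = 0 + -6 = -6
Result: (10, -6)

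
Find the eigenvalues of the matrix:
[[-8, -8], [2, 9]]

Characteristic equation: det(A - λI) = 0
λ² - (trace)λ + (det) = 0
trace = -8 + 9 = 1, det = (-8)(9) - (-8)(2) = -56
λ² - (1)λ + (-56) = 0
λ = (1 ± √((1)² - 4·(-56))) / 2 = (1 ± √225) / 2
Solving: λ = -7, 8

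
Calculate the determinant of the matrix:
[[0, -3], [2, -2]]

For a 2×2 matrix [[a, b], [c, d]], det = ad - bc
det = (0)(-2) - (-3)(2) = 0 - -6 = 6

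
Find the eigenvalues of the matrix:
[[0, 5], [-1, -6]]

Characteristic equation: det(A - λI) = 0
λ² - (trace)λ + (det) = 0
trace = 0 + -6 = -6, det = (0)(-6) - (5)(-1) = 5
λ² - (-6)λ + (5) = 0
λ = (-6 ± √((-6)² - 4·(5))) / 2 = (-6 ± √16) / 2
Solving: λ = -5, -1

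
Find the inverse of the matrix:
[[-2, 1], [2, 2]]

For [[a,b],[c,d]], inverse = (1/det)·[[d,-b],[-c,a]]
det = (-2)(2) - (1)(2) = -4 - 2 = -6
Inverse = (1/-6)·[[2, -1], [-2, -2]]
= [[-1/3, 1/6], [1/3, 1/3]]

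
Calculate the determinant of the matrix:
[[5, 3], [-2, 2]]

For a 2×2 matrix [[a, b], [c, d]], det = ad - bc
det = (5)(2) - (3)(-2) = 10 - -6 = 16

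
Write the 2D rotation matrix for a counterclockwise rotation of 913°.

Rotation matrix formula: [[cos θ, -sin θ], [sin θ, cos θ]]
For θ = 913°:
cos(913°) = -0.9744
sin(913°) = -0.2250
Result: [[-0.9744, 0.2250], [-0.2250, -0.9744]]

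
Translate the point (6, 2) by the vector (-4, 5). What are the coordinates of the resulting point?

Translation by (-4, 5) (homogeneous matrix [[1, 0, -4], [0, 1, 5], [0, 0, 1]]):
x' = 6 + -4 = 2
y' = 2 + 5 = 7
Result: (2, 7)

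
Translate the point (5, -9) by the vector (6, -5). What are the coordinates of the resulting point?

Translation by (6, -5) (homogeneous matrix [[1, 0, 6], [0, 1, -5], [0, 0, 1]]):
x' = 5 + 6 = 11
y' = -9 + -5 = -14
Result: (11, -14)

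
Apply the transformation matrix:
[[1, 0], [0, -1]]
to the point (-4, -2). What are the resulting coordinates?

Matrix multiplication:
[[1, 0], [0, -1]] × [-4, -2]ᵀ
= [(1)(-4) + (0)(-2), (0)(-4) + (-1)(-2)]ᵀ
= [-4, 2]ᵀ
Result: (-4, 2)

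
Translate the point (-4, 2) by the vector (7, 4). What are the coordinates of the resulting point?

Translation by (7, 4) (homogeneous matrix [[1, 0, 7], [0, 1, 4], [0, 0, 1]]):
x' = -4 + 7 = 3
y' = 2 + 4 = 6
Result: (3, 6)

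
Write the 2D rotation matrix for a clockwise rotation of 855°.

Rotation matrix formula: [[cos θ, -sin θ], [sin θ, cos θ]]
A clockwise rotation by 855° is equivalent to a counterclockwise rotation by -855°.
For θ = -855°:
cos(-855°) = -√2/2
sin(-855°) = -√2/2
Result: [[-√2/2, √2/2], [-√2/2, -√2/2]]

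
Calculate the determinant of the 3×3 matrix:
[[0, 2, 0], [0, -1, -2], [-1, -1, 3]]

Expansion along first row:
det = 0·det([[-1,-2],[-1,3]]) - 2·det([[0,-2],[-1,3]]) + 0·det([[0,-1],[-1,-1]])
    = 0·(-1·3 - -2·-1) - 2·(0·3 - -2·-1) + 0·(0·-1 - -1·-1)
    = 0·-5 - 2·-2 + 0·-1
    = 0 + 4 + 0 = 4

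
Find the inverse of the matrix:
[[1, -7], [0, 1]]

For [[a,b],[c,d]], inverse = (1/det)·[[d,-b],[-c,a]]
det = (1)(1) - (-7)(0) = 1 - 0 = 1
Inverse = [[1, 7], [0, 1]]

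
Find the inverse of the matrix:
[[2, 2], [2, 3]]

For [[a,b],[c,d]], inverse = (1/det)·[[d,-b],[-c,a]]
det = (2)(3) - (2)(2) = 6 - 4 = 2
Inverse = (1/2)·[[3, -2], [-2, 2]]
= [[3/2, -1], [-1, 1]]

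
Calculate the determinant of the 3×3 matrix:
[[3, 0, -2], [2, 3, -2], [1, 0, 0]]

Expansion along first row:
det = 3·det([[3,-2],[0,0]]) - 0·det([[2,-2],[1,0]]) + -2·det([[2,3],[1,0]])
    = 3·(3·0 - -2·0) - 0·(2·0 - -2·1) + -2·(2·0 - 3·1)
    = 3·0 - 0·2 + -2·-3
    = 0 + 0 + 6 = 6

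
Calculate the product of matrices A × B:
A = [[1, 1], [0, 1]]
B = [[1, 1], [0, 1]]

Matrix multiplication:
C[0][0] = 1×1 + 1×0 = 1
C[0][1] = 1×1 + 1×1 = 2
C[1][0] = 0×1 + 1×0 = 0
C[1][1] = 0×1 + 1×1 = 1
Result: [[1, 2], [0, 1]]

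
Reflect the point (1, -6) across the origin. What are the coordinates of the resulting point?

Reflection across origin: (1, -6) → (-1, 6)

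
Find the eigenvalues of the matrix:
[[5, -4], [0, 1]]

Characteristic equation: det(A - λI) = 0
λ² - (trace)λ + (det) = 0
trace = 5 + 1 = 6, det = (5)(1) - (-4)(0) = 5
λ² - (6)λ + (5) = 0
λ = (6 ± √((6)² - 4·(5))) / 2 = (6 ± √16) / 2
Solving: λ = 1, 5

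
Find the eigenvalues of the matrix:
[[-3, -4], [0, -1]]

Characteristic equation: det(A - λI) = 0
λ² - (trace)λ + (det) = 0
trace = -3 + -1 = -4, det = (-3)(-1) - (-4)(0) = 3
λ² - (-4)λ + (3) = 0
λ = (-4 ± √((-4)² - 4·(3))) / 2 = (-4 ± √4) / 2
Solving: λ = -3, -1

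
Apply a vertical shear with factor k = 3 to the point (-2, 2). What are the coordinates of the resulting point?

Shear matrix for vertical shear with factor k = 3:
[[1, 0], [3, 1]]
Result: (-2, 2) → (-2, -4)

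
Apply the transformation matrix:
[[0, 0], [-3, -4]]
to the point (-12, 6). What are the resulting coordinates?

Matrix multiplication:
[[0, 0], [-3, -4]] × [-12, 6]ᵀ
= [(0)(-12) + (0)(6), (-3)(-12) + (-4)(6)]ᵀ
= [0, 12]ᵀ
Result: (0, 12)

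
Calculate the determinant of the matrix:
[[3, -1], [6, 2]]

For a 2×2 matrix [[a, b], [c, d]], det = ad - bc
det = (3)(2) - (-1)(6) = 6 - -6 = 12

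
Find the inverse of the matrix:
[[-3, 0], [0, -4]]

For [[a,b],[c,d]], inverse = (1/det)·[[d,-b],[-c,a]]
det = (-3)(-4) - (0)(0) = 12 - 0 = 12
Inverse = (1/12)·[[-4, 0], [0, -3]]
= [[-1/3, 0], [0, -1/4]]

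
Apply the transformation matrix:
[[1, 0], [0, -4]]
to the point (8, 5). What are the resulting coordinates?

Matrix multiplication:
[[1, 0], [0, -4]] × [8, 5]ᵀ
= [(1)(8) + (0)(5), (0)(8) + (-4)(5)]ᵀ
= [8, -20]ᵀ
Result: (8, -20)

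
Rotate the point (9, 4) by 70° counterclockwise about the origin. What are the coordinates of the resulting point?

Rotation matrix for 70°: [[cos 70°, -sin 70°], [sin 70°, cos 70°]] ≈ [[0.342020, -0.939693], [0.939693, 0.342020]]
[[0.342020, -0.939693], [0.939693, 0.342020]] × [9, 4]ᵀ ≈ [-0.6806, 9.8253]ᵀ
Result: (-0.6806, 9.8253)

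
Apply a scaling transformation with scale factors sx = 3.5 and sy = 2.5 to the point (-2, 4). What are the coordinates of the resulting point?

Scaling matrix:
[[3.50, 0], [0, 2.50]]
Result: (-2 × 3.5, 4 × 2.5) = (-7, 10)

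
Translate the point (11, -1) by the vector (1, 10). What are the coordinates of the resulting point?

Translation by (1, 10) (homogeneous matrix [[1, 0, 1], [0, 1, 10], [0, 0, 1]]):
x' = 11 + 1 = 12
y' = -1 + 10 = 9
Result: (12, 9)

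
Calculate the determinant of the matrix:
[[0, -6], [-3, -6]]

For a 2×2 matrix [[a, b], [c, d]], det = ad - bc
det = (0)(-6) - (-6)(-3) = 0 - 18 = -18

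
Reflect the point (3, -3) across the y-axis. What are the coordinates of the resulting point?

Reflection across y-axis: (3, -3) → (-3, -3)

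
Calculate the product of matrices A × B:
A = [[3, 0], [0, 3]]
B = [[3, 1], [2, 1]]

Matrix multiplication:
C[0][0] = 3×3 + 0×2 = 9
C[0][1] = 3×1 + 0×1 = 3
C[1][0] = 0×3 + 3×2 = 6
C[1][1] = 0×1 + 3×1 = 3
Result: [[9, 3], [6, 3]]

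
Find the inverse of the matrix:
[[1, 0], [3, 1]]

For [[a,b],[c,d]], inverse = (1/det)·[[d,-b],[-c,a]]
det = (1)(1) - (0)(3) = 1 - 0 = 1
Inverse = [[1, 0], [-3, 1]]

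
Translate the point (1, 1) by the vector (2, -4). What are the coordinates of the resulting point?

Translation by (2, -4) (homogeneous matrix [[1, 0, 2], [0, 1, -4], [0, 0, 1]]):
x' = 1 + 2 = 3
y' = 1 + -4 = -3
Result: (3, -3)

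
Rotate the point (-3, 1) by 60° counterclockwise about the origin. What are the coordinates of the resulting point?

Rotation matrix for 60°: [[cos 60°, -sin 60°], [sin 60°, cos 60°]] ≈ [[0.500000, -0.866025], [0.866025, 0.500000]]
[[0.500000, -0.866025], [0.866025, 0.500000]] × [-3, 1]ᵀ ≈ [-2.3660, -2.0981]ᵀ
Result: (-2.3660, -2.0981)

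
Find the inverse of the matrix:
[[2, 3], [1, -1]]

For [[a,b],[c,d]], inverse = (1/det)·[[d,-b],[-c,a]]
det = (2)(-1) - (3)(1) = -2 - 3 = -5
Inverse = (1/-5)·[[-1, -3], [-1, 2]]
= [[1/5, 3/5], [1/5, -2/5]]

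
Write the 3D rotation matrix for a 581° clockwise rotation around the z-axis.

Rotation matrix for clockwise 581° around z-axis:
A clockwise rotation by 581° is a counterclockwise rotation by -581°.
cos(-581°) = -0.7547, sin(-581°) = 0.6561
Result: [[-0.7547, -0.6561, 0], [0.6561, -0.7547, 0], [0, 0, 1]]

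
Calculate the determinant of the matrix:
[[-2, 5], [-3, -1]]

For a 2×2 matrix [[a, b], [c, d]], det = ad - bc
det = (-2)(-1) - (5)(-3) = 2 - -15 = 17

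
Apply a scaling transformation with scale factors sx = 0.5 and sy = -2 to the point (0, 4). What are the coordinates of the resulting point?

Scaling matrix:
[[0.50, 0], [0, -2]]
Result: (0 × 0.5, 4 × -2) = (0, -8)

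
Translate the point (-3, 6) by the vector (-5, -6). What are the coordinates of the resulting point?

Translation by (-5, -6) (homogeneous matrix [[1, 0, -5], [0, 1, -6], [0, 0, 1]]):
x' = -3 + -5 = -8
y' = 6 + -6 = 0
Result: (-8, 0)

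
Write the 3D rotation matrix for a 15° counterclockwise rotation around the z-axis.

Rotation matrix for counterclockwise 15° around z-axis:
cos(15°) = 0.9659, sin(15°) = 0.2588
Result: [[0.9659, -0.2588, 0], [0.2588, 0.9659, 0], [0, 0, 1]]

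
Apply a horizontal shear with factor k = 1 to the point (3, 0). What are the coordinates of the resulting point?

Shear matrix for horizontal shear with factor k = 1:
[[1, 1], [0, 1]]
Result: (3, 0) → (3, 0)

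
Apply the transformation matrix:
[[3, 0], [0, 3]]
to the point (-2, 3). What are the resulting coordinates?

Matrix multiplication:
[[3, 0], [0, 3]] × [-2, 3]ᵀ
= [(3)(-2) + (0)(3), (0)(-2) + (3)(3)]ᵀ
= [-6, 9]ᵀ
Result: (-6, 9)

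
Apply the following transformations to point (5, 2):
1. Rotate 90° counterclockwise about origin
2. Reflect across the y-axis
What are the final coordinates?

Step 1: Rotate 90° → (-2, 5)
Step 2: Reflect across y-axis → (2, 5)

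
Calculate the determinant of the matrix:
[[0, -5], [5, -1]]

For a 2×2 matrix [[a, b], [c, d]], det = ad - bc
det = (0)(-1) - (-5)(5) = 0 - -25 = 25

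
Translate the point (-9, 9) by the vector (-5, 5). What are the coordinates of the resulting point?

Translation by (-5, 5) (homogeneous matrix [[1, 0, -5], [0, 1, 5], [0, 0, 1]]):
x' = -9 + -5 = -14
y' = 9 + 5 = 14
Result: (-14, 14)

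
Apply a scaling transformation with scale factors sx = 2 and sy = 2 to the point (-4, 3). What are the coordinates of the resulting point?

Scaling matrix:
[[2, 0], [0, 2]]
Result: (-4 × 2, 3 × 2) = (-8, 6)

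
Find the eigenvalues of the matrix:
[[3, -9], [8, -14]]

Characteristic equation: det(A - λI) = 0
λ² - (trace)λ + (det) = 0
trace = 3 + -14 = -11, det = (3)(-14) - (-9)(8) = 30
λ² - (-11)λ + (30) = 0
λ = (-11 ± √((-11)² - 4·(30))) / 2 = (-11 ± √1) / 2
Solving: λ = -6, -5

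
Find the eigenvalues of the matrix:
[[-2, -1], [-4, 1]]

Characteristic equation: det(A - λI) = 0
λ² - (trace)λ + (det) = 0
trace = -2 + 1 = -1, det = (-2)(1) - (-1)(-4) = -6
λ² - (-1)λ + (-6) = 0
λ = (-1 ± √((-1)² - 4·(-6))) / 2 = (-1 ± √25) / 2
Solving: λ = -3, 2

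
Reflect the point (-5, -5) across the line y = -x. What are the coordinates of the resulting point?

Reflection across line y = -x: (-5, -5) → (5, 5)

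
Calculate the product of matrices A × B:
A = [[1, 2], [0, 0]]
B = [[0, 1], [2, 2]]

Matrix multiplication:
C[0][0] = 1×0 + 2×2 = 4
C[0][1] = 1×1 + 2×2 = 5
C[1][0] = 0×0 + 0×2 = 0
C[1][1] = 0×1 + 0×2 = 0
Result: [[4, 5], [0, 0]]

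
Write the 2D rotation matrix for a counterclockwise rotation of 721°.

Rotation matrix formula: [[cos θ, -sin θ], [sin θ, cos θ]]
For θ = 721°:
cos(721°) = 0.9998
sin(721°) = 0.0175
Result: [[0.9998, -0.0175], [0.0175, 0.9998]]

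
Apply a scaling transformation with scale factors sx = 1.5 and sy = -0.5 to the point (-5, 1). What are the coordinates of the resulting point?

Scaling matrix:
[[1.50, 0], [0, -0.50]]
Result: (-5 × 1.5, 1 × -0.5) = (-7.5, -0.5)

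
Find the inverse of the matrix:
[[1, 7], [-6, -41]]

For [[a,b],[c,d]], inverse = (1/det)·[[d,-b],[-c,a]]
det = (1)(-41) - (7)(-6) = -41 - -42 = 1
Inverse = [[-41, -7], [6, 1]]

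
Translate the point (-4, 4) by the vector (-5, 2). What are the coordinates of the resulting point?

Translation by (-5, 2) (homogeneous matrix [[1, 0, -5], [0, 1, 2], [0, 0, 1]]):
x' = -4 + -5 = -9
y' = 4 + 2 = 6
Result: (-9, 6)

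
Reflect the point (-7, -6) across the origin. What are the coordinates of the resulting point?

Reflection across origin: (-7, -6) → (7, 6)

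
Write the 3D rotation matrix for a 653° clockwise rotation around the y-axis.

Rotation matrix for clockwise 653° around y-axis:
A clockwise rotation by 653° is a counterclockwise rotation by -653°.
cos(-653°) = 0.3907, sin(-653°) = 0.9205
Result: [[0.3907, 0, 0.9205], [0, 1, 0], [-0.9205, 0, 0.3907]]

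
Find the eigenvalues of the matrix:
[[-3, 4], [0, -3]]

Characteristic equation: det(A - λI) = 0
λ² - (trace)λ + (det) = 0
trace = -3 + -3 = -6, det = (-3)(-3) - (4)(0) = 9
λ² - (-6)λ + (9) = 0
λ = (-6 ± √((-6)² - 4·(9))) / 2 = (-6 ± √0) / 2
Solving: λ = -3, -3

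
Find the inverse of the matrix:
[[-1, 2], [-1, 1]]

For [[a,b],[c,d]], inverse = (1/det)·[[d,-b],[-c,a]]
det = (-1)(1) - (2)(-1) = -1 - -2 = 1
Inverse = [[1, -2], [1, -1]]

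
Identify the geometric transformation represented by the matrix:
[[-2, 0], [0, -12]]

This matrix represents: non-uniform scaling by sx = -2, sy = -12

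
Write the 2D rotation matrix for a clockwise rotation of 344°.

Rotation matrix formula: [[cos θ, -sin θ], [sin θ, cos θ]]
A clockwise rotation by 344° is equivalent to a counterclockwise rotation by -344°.
For θ = -344°:
cos(-344°) = 0.9613
sin(-344°) = 0.2756
Result: [[0.9613, -0.2756], [0.2756, 0.9613]]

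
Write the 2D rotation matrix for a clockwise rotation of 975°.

Rotation matrix formula: [[cos θ, -sin θ], [sin θ, cos θ]]
A clockwise rotation by 975° is equivalent to a counterclockwise rotation by -975°.
For θ = -975°:
cos(-975°) = -0.2588
sin(-975°) = 0.9659
Result: [[-0.2588, -0.9659], [0.9659, -0.2588]]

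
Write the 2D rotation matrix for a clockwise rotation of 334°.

Rotation matrix formula: [[cos θ, -sin θ], [sin θ, cos θ]]
A clockwise rotation by 334° is equivalent to a counterclockwise rotation by -334°.
For θ = -334°:
cos(-334°) = 0.8988
sin(-334°) = 0.4384
Result: [[0.8988, -0.4384], [0.4384, 0.8988]]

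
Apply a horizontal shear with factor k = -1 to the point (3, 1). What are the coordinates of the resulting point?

Shear matrix for horizontal shear with factor k = -1:
[[1, -1], [0, 1]]
Result: (3, 1) → (2, 1)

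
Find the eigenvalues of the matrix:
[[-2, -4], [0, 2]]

Characteristic equation: det(A - λI) = 0
λ² - (trace)λ + (det) = 0
trace = -2 + 2 = 0, det = (-2)(2) - (-4)(0) = -4
λ² - (0)λ + (-4) = 0
λ = (0 ± √((0)² - 4·(-4))) / 2 = (0 ± √16) / 2
Solving: λ = -2, 2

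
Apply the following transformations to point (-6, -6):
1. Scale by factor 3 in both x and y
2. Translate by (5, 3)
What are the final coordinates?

Step 1: Scale (-6, -6) by 3 → (-18, -18)
Step 2: Translate by (5, 3) → (-13, -15)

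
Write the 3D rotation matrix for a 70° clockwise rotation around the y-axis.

Rotation matrix for clockwise 70° around y-axis:
A clockwise rotation by 70° is a counterclockwise rotation by -70°.
cos(-70°) = 0.3420, sin(-70°) = -0.9397
Result: [[0.3420, 0, -0.9397], [0, 1, 0], [0.9397, 0, 0.3420]]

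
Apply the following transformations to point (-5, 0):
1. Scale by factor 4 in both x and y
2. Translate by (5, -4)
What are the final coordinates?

Step 1: Scale (-5, 0) by 4 → (-20, 0)
Step 2: Translate by (5, -4) → (-15, -4)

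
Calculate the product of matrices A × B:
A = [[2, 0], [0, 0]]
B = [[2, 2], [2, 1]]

Matrix multiplication:
C[0][0] = 2×2 + 0×2 = 4
C[0][1] = 2×2 + 0×1 = 4
C[1][0] = 0×2 + 0×2 = 0
C[1][1] = 0×2 + 0×1 = 0
Result: [[4, 4], [0, 0]]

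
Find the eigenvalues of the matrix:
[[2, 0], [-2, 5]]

Characteristic equation: det(A - λI) = 0
λ² - (trace)λ + (det) = 0
trace = 2 + 5 = 7, det = (2)(5) - (0)(-2) = 10
λ² - (7)λ + (10) = 0
λ = (7 ± √((7)² - 4·(10))) / 2 = (7 ± √9) / 2
Solving: λ = 2, 5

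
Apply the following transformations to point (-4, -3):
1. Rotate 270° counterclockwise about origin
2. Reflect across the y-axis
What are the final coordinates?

Step 1: Rotate 270° → (-3, 4)
Step 2: Reflect across y-axis → (3, 4)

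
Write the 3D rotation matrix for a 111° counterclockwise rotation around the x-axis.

Rotation matrix for counterclockwise 111° around x-axis:
cos(111°) = -0.3584, sin(111°) = 0.9336
Result: [[1, 0, 0], [0, -0.3584, -0.9336], [0, 0.9336, -0.3584]]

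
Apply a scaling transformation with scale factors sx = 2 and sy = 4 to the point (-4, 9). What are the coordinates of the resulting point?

Scaling matrix:
[[2, 0], [0, 4]]
Result: (-4 × 2, 9 × 4) = (-8, 36)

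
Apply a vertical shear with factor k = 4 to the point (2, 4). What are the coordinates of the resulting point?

Shear matrix for vertical shear with factor k = 4:
[[1, 0], [4, 1]]
Result: (2, 4) → (2, 12)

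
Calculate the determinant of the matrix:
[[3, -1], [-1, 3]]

For a 2×2 matrix [[a, b], [c, d]], det = ad - bc
det = (3)(3) - (-1)(-1) = 9 - 1 = 8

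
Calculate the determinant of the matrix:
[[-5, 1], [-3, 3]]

For a 2×2 matrix [[a, b], [c, d]], det = ad - bc
det = (-5)(3) - (1)(-3) = -15 - -3 = -12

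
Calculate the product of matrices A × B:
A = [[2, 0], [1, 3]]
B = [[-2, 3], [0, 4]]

Matrix multiplication:
C[0][0] = 2×-2 + 0×0 = -4
C[0][1] = 2×3 + 0×4 = 6
C[1][0] = 1×-2 + 3×0 = -2
C[1][1] = 1×3 + 3×4 = 15
Result: [[-4, 6], [-2, 15]]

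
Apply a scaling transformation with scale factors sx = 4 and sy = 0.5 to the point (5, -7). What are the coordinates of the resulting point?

Scaling matrix:
[[4, 0], [0, 0.50]]
Result: (5 × 4, -7 × 0.5) = (20, -3.5)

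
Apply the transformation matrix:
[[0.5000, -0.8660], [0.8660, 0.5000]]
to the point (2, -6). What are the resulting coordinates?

Matrix multiplication:
[[0.5000, -0.8660], [0.8660, 0.5000]] × [2, -6]ᵀ
= [(0.5000)(2) + (-0.8660)(-6), (0.8660)(2) + (0.5000)(-6)]ᵀ
= [6.1960, -1.2680]ᵀ
Result: (6.1960, -1.2680)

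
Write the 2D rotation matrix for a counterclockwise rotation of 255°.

Rotation matrix formula: [[cos θ, -sin θ], [sin θ, cos θ]]
For θ = 255°:
cos(255°) = -0.2588
sin(255°) = -0.9659
Result: [[-0.2588, 0.9659], [-0.9659, -0.2588]]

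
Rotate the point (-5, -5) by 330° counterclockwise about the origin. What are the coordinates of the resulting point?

Rotation matrix for 330°: [[cos 330°, -sin 330°], [sin 330°, cos 330°]] ≈ [[0.866025, 0.500000], [-0.500000, 0.866025]]
[[0.866025, 0.500000], [-0.500000, 0.866025]] × [-5, -5]ᵀ ≈ [-6.8301, -1.8301]ᵀ
Result: (-6.8301, -1.8301)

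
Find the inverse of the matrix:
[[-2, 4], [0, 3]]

For [[a,b],[c,d]], inverse = (1/det)·[[d,-b],[-c,a]]
det = (-2)(3) - (4)(0) = -6 - 0 = -6
Inverse = (1/-6)·[[3, -4], [0, -2]]
= [[-1/2, 2/3], [0, 1/3]]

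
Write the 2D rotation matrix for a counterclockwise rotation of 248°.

Rotation matrix formula: [[cos θ, -sin θ], [sin θ, cos θ]]
For θ = 248°:
cos(248°) = -0.3746
sin(248°) = -0.9272
Result: [[-0.3746, 0.9272], [-0.9272, -0.3746]]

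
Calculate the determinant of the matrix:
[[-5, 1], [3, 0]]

For a 2×2 matrix [[a, b], [c, d]], det = ad - bc
det = (-5)(0) - (1)(3) = 0 - 3 = -3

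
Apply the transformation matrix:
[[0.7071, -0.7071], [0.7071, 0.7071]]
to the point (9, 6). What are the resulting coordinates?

Matrix multiplication:
[[0.7071, -0.7071], [0.7071, 0.7071]] × [9, 6]ᵀ
= [(0.7071)(9) + (-0.7071)(6), (0.7071)(9) + (0.7071)(6)]ᵀ
= [2.1213, 10.6065]ᵀ
Result: (2.1213, 10.6065)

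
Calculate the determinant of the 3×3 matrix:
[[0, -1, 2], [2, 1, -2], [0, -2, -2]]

Expansion along first row:
det = 0·det([[1,-2],[-2,-2]]) - -1·det([[2,-2],[0,-2]]) + 2·det([[2,1],[0,-2]])
    = 0·(1·-2 - -2·-2) - -1·(2·-2 - -2·0) + 2·(2·-2 - 1·0)
    = 0·-6 - -1·-4 + 2·-4
    = 0 + -4 + -8 = -12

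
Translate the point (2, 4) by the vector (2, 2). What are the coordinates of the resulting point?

Translation by (2, 2) (homogeneous matrix [[1, 0, 2], [0, 1, 2], [0, 0, 1]]):
x' = 2 + 2 = 4
y' = 4 + 2 = 6
Result: (4, 6)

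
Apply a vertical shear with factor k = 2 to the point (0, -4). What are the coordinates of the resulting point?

Shear matrix for vertical shear with factor k = 2:
[[1, 0], [2, 1]]
Result: (0, -4) → (0, -4)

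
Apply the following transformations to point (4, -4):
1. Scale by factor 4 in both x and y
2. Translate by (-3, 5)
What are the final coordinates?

Step 1: Scale (4, -4) by 4 → (16, -16)
Step 2: Translate by (-3, 5) → (13, -11)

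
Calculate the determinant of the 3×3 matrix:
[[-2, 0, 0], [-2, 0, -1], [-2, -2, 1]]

Expansion along first row:
det = -2·det([[0,-1],[-2,1]]) - 0·det([[-2,-1],[-2,1]]) + 0·det([[-2,0],[-2,-2]])
    = -2·(0·1 - -1·-2) - 0·(-2·1 - -1·-2) + 0·(-2·-2 - 0·-2)
    = -2·-2 - 0·-4 + 0·4
    = 4 + 0 + 0 = 4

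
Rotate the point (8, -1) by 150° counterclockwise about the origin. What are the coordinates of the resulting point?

Rotation matrix for 150°: [[cos 150°, -sin 150°], [sin 150°, cos 150°]] ≈ [[-0.866025, -0.500000], [0.500000, -0.866025]]
[[-0.866025, -0.500000], [0.500000, -0.866025]] × [8, -1]ᵀ ≈ [-6.4282, 4.8660]ᵀ
Result: (-6.4282, 4.8660)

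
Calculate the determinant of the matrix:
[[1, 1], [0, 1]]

For a 2×2 matrix [[a, b], [c, d]], det = ad - bc
det = (1)(1) - (1)(0) = 1 - 0 = 1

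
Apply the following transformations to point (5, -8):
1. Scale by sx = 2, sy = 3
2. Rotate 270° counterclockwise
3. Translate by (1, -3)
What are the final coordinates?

Step 1: Scale → (10, -24)
Step 2: Rotate 270° → (-24, -10)
Step 3: Translate → (-23, -13)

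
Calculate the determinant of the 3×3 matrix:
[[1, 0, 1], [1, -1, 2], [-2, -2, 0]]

Expansion along first row:
det = 1·det([[-1,2],[-2,0]]) - 0·det([[1,2],[-2,0]]) + 1·det([[1,-1],[-2,-2]])
    = 1·(-1·0 - 2·-2) - 0·(1·0 - 2·-2) + 1·(1·-2 - -1·-2)
    = 1·4 - 0·4 + 1·-4
    = 4 + 0 + -4 = 0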